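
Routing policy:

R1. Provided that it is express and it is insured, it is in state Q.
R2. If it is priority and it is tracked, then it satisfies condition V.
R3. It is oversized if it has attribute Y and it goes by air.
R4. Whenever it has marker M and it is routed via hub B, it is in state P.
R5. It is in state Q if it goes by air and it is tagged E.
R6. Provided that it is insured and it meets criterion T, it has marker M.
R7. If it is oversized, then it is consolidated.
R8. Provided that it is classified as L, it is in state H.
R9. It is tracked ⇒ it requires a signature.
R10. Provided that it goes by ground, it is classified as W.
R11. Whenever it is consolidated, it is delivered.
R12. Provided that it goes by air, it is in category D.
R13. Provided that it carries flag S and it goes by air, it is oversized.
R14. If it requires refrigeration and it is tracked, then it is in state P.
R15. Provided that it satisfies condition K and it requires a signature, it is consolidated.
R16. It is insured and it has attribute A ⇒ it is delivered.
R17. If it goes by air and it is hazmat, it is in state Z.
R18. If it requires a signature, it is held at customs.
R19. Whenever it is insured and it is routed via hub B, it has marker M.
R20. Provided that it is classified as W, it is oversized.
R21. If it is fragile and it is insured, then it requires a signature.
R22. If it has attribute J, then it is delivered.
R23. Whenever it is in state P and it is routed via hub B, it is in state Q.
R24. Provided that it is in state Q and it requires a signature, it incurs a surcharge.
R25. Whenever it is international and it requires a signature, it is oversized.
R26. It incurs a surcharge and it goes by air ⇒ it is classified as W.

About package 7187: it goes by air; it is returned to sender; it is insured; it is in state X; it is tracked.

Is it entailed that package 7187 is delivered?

Forward chaining from the given facts derives: requires a signature, is in category D, is held at customs.
Rules concluding "it is delivered": R11 needs "it is consolidated"; R16 needs "it has attribute A"; R22 needs "it has attribute J" — none of these are established.

No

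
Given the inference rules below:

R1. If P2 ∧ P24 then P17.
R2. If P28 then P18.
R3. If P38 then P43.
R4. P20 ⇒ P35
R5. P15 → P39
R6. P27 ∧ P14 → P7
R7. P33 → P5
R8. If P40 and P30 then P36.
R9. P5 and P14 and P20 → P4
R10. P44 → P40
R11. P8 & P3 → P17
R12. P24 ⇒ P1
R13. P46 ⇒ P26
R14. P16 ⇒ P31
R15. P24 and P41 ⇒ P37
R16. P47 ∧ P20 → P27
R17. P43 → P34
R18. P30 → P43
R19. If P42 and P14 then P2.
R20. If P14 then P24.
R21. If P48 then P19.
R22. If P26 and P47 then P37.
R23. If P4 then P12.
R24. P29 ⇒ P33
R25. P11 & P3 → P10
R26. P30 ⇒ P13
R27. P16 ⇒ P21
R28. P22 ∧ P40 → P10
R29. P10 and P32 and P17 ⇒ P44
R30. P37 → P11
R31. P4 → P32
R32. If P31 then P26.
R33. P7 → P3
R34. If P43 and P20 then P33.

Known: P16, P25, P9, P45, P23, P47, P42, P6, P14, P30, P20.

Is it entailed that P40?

P31  (by R14: P16)
P27  (by R16: P47, P20)
P43  (by R18: P30)
P2  (by R19: P42, P14)
P24  (by R20: P14)
P26  (by R32: P31)
P33  (by R34: P43, P20)
P17  (by R1: P2, P24)
P7  (by R6: P27, P14)
P5  (by R7: P33)
P4  (by R9: P5, P14, P20)
P37  (by R22: P26, P47)
P11  (by R30: P37)
P32  (by R31: P4)
P3  (by R33: P7)
P10  (by R25: P11, P3)
P44  (by R29: P10, P32, P17)
P40  (by R10: P44)

Yes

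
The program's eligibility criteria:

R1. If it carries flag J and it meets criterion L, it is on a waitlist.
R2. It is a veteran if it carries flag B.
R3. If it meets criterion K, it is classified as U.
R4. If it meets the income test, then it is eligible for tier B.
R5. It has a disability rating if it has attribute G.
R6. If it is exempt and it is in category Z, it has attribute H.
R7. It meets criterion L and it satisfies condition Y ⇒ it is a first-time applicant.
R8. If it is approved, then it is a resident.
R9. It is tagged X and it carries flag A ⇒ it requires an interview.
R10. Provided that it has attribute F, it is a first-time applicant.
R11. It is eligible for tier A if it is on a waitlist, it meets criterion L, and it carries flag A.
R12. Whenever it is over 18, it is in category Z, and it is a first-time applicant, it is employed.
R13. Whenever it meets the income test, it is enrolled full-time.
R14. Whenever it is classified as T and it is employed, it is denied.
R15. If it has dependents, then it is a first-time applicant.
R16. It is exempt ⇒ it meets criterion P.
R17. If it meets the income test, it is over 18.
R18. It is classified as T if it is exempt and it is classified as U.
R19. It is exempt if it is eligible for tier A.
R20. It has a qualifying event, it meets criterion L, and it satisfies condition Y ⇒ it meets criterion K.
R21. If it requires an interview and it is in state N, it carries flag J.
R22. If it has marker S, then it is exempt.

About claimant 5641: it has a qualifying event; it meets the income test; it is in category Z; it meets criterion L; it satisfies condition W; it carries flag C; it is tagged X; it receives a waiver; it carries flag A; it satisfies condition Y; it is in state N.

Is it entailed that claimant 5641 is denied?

By R7 (it meets criterion L, it satisfies condition Y): it is a first-time applicant.
By R9 (it is tagged X, it carries flag A): it requires an interview.
By R17 (it meets the income test): it is over 18.
By R20 (it has a qualifying event, it meets criterion L, it satisfies condition Y): it meets criterion K.
By R21 (it requires an interview, it is in state N): it carries flag J.
By R1 (it carries flag J, it meets criterion L): it is on a waitlist.
By R3 (it meets criterion K): it is classified as U.
By R11 (it is on a waitlist, it meets criterion L, it carries flag A): it is eligible for tier A.
By R12 (it is over 18, it is in category Z, it is a first-time applicant): it is employed.
By R19 (it is eligible for tier A): it is exempt.
By R18 (it is exempt, it is classified as U): it is classified as T.
By R14 (it is classified as T, it is employed): it is denied.

Yes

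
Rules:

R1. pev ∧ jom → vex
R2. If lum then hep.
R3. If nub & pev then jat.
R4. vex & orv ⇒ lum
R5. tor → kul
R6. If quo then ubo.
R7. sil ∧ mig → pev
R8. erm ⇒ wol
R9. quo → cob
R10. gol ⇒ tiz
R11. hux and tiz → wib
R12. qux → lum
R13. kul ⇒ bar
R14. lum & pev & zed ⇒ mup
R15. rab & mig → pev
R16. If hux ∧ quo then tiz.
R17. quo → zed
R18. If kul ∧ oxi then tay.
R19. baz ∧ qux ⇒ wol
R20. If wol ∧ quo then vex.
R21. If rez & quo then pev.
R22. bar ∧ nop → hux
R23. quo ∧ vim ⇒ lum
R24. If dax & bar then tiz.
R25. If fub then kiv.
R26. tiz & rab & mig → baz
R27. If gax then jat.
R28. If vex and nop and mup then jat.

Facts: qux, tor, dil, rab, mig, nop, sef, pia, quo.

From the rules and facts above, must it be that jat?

Yes

kul  (by R5: tor)
lum  (by R12: qux)
bar  (by R13: kul)
pev  (by R15: rab, mig)
zed  (by R17: quo)
hux  (by R22: bar, nop)
mup  (by R14: lum, pev, zed)
tiz  (by R16: hux, quo)
baz  (by R26: tiz, rab, mig)
wol  (by R19: baz, qux)
vex  (by R20: wol, quo)
jat  (by R28: vex, nop, mup)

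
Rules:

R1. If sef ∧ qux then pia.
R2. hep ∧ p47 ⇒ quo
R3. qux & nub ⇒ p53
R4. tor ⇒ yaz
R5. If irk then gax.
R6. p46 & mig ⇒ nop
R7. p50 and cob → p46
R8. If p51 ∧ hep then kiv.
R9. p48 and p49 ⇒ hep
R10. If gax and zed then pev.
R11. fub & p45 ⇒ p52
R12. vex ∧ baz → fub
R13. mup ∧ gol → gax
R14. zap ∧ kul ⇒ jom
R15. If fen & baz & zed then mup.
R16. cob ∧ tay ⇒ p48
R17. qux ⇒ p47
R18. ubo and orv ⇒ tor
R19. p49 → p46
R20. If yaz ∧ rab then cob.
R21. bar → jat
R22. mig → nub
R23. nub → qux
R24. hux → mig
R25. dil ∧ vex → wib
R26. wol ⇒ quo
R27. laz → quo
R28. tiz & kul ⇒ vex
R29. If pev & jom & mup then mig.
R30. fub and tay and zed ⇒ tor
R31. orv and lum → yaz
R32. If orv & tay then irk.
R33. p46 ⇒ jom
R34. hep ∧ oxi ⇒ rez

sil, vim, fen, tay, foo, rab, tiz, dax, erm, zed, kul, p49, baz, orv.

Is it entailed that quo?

Yes

mup  (by R15: fen, baz, zed)
p46  (by R19: p49)
vex  (by R28: tiz, kul)
irk  (by R32: orv, tay)
jom  (by R33: p46)
gax  (by R5: irk)
pev  (by R10: gax, zed)
fub  (by R12: vex, baz)
mig  (by R29: pev, jom, mup)
tor  (by R30: fub, tay, zed)
yaz  (by R4: tor)
cob  (by R20: yaz, rab)
nub  (by R22: mig)
qux  (by R23: nub)
p48  (by R16: cob, tay)
p47  (by R17: qux)
hep  (by R9: p48, p49)
quo  (by R2: hep, p47)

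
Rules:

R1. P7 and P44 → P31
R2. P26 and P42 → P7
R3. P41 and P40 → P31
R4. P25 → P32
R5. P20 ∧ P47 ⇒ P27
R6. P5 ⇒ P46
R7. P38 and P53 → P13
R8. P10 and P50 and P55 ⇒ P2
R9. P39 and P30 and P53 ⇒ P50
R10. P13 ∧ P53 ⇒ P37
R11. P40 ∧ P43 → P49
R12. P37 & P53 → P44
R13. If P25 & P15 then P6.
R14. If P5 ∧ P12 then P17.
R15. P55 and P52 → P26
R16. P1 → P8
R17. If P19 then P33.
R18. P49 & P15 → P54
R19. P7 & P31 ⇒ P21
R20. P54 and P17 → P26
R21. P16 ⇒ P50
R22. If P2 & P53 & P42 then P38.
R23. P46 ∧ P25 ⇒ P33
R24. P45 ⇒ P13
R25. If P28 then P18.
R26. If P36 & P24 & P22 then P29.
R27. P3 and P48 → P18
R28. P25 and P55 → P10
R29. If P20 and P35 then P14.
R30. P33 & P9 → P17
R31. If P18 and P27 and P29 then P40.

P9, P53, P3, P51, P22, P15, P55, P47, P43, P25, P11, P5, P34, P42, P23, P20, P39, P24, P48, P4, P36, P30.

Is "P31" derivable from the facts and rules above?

Yes

P27  (by R5: P20, P47)
P46  (by R6: P5)
P50  (by R9: P39, P30, P53)
P33  (by R23: P46, P25)
P29  (by R26: P36, P24, P22)
P18  (by R27: P3, P48)
P10  (by R28: P25, P55)
P17  (by R30: P33, P9)
P40  (by R31: P18, P27, P29)
P2  (by R8: P10, P50, P55)
P49  (by R11: P40, P43)
P54  (by R18: P49, P15)
P26  (by R20: P54, P17)
P38  (by R22: P2, P53, P42)
P7  (by R2: P26, P42)
P13  (by R7: P38, P53)
P37  (by R10: P13, P53)
P44  (by R12: P37, P53)
P31  (by R1: P7, P44)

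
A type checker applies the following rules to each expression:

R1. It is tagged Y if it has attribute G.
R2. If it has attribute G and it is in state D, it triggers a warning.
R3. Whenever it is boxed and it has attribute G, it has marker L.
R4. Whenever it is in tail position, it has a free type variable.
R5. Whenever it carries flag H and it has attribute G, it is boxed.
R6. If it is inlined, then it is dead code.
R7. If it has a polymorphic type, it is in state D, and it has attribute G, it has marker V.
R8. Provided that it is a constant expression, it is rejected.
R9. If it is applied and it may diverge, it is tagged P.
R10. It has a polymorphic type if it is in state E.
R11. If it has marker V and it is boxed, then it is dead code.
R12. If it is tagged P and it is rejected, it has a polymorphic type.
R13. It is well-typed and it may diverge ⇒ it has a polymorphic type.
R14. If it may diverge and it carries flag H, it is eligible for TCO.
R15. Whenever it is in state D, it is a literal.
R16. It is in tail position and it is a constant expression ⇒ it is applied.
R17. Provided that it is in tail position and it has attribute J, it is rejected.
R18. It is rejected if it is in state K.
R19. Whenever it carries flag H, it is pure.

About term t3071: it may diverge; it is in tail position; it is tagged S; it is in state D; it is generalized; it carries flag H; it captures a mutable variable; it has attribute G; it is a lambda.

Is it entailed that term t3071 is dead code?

No

Forward chaining from the given facts derives: is tagged Y, triggers a warning, has a free type variable, is boxed, is eligible for TCO, is a literal, is pure, has marker L.
Rules concluding "it is dead code": R6 needs "it is inlined"; R11 needs "it has marker V" — none of these are established.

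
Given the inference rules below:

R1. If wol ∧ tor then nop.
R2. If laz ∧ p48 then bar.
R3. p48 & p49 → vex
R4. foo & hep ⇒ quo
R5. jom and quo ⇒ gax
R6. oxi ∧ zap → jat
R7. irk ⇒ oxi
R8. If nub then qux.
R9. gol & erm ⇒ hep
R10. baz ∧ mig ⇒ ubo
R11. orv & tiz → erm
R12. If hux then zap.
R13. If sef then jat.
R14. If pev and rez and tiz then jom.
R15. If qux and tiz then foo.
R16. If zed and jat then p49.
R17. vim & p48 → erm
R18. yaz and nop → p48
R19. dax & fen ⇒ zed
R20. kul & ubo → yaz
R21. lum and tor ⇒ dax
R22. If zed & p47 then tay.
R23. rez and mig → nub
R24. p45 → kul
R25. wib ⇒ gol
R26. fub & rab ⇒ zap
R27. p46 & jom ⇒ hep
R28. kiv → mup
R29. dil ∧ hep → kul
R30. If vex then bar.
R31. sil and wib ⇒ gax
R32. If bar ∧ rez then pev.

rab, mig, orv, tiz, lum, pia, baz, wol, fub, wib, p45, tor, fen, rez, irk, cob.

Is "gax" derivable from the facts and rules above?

Yes

nop  (by R1: wol, tor)
oxi  (by R7: irk)
ubo  (by R10: baz, mig)
erm  (by R11: orv, tiz)
dax  (by R21: lum, tor)
nub  (by R23: rez, mig)
kul  (by R24: p45)
gol  (by R25: wib)
zap  (by R26: fub, rab)
jat  (by R6: oxi, zap)
qux  (by R8: nub)
hep  (by R9: gol, erm)
foo  (by R15: qux, tiz)
zed  (by R19: dax, fen)
yaz  (by R20: kul, ubo)
quo  (by R4: foo, hep)
p49  (by R16: zed, jat)
p48  (by R18: yaz, nop)
vex  (by R3: p48, p49)
bar  (by R30: vex)
pev  (by R32: bar, rez)
jom  (by R14: pev, rez, tiz)
gax  (by R5: jom, quo)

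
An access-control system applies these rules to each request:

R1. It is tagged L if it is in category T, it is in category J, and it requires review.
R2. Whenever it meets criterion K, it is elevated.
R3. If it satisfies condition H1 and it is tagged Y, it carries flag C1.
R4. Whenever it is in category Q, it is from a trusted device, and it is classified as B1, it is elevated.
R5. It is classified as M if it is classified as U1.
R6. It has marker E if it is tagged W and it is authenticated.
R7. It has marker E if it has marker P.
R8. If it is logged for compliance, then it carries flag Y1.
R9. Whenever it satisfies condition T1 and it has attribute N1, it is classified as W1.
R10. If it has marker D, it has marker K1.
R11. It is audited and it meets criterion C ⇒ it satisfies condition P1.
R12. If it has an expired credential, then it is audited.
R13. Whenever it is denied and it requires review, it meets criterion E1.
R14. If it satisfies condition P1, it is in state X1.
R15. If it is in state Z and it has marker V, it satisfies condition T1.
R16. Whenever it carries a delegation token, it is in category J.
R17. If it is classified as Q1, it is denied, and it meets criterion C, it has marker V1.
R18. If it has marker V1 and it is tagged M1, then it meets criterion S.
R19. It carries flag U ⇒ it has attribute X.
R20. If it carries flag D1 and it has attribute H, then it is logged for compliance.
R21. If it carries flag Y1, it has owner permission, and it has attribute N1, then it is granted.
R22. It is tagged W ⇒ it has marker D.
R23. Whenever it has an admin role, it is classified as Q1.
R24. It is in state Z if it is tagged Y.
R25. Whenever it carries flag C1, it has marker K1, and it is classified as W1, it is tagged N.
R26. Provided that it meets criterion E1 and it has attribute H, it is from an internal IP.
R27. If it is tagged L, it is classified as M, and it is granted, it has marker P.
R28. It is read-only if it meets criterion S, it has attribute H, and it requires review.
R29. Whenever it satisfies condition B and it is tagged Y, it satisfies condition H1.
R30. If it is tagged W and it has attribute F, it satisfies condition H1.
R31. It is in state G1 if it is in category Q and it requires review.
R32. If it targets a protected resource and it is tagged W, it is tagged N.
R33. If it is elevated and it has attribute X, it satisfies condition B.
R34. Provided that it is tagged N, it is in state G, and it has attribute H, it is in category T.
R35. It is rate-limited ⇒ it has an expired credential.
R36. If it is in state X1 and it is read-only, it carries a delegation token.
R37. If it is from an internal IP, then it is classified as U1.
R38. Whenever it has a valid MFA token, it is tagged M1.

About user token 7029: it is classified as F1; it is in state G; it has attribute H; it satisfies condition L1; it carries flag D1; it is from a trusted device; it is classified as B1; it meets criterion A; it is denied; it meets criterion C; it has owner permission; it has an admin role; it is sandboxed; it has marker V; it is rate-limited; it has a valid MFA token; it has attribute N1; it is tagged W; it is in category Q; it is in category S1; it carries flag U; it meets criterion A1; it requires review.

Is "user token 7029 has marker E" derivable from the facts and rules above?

Forward chaining from the given facts derives: is elevated, meets criterion E1, has attribute X, is logged for compliance, has marker D, is classified as Q1, is from an internal IP, is in state G1, satisfies condition B, has an expired credential, is classified as U1, is tagged M1, is classified as M, carries flag Y1, has marker K1, is audited, has marker V1, meets criterion S, is granted, is read-only, satisfies condition P1, is in state X1, carries a delegation token, is in category J.
Rules concluding "it has marker E": R6 needs "it is authenticated"; R7 needs "it has marker P" — none of these are established.

No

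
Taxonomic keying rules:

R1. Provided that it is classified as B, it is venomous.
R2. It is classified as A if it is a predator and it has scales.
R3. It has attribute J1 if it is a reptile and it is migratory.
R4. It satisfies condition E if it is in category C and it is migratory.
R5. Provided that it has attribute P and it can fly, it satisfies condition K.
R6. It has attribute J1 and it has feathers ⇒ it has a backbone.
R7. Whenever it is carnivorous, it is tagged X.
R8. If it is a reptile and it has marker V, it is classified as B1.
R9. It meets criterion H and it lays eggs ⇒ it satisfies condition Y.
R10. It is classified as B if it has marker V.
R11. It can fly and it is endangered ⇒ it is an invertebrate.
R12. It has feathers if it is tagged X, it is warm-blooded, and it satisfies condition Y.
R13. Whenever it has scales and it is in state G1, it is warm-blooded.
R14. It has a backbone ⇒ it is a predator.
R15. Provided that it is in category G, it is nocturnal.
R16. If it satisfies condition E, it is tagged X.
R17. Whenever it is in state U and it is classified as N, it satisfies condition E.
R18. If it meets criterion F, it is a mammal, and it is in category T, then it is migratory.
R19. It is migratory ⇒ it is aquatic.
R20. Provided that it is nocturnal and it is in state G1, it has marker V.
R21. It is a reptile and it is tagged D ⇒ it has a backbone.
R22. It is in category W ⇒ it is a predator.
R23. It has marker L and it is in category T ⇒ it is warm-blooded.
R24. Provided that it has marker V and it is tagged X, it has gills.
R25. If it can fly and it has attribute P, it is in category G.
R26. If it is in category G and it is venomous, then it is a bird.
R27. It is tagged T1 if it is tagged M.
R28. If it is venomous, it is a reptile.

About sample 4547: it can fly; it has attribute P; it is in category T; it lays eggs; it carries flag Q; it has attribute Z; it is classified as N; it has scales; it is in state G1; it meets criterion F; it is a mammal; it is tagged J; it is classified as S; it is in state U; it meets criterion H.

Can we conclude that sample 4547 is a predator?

By R9 (it meets criterion H, it lays eggs): it satisfies condition Y.
By R13 (it has scales, it is in state G1): it is warm-blooded.
By R17 (it is in state U, it is classified as N): it satisfies condition E.
By R18 (it meets criterion F, it is a mammal, it is in category T): it is migratory.
By R25 (it can fly, it has attribute P): it is in category G.
By R15 (it is in category G): it is nocturnal.
By R16 (it satisfies condition E): it is tagged X.
By R20 (it is nocturnal, it is in state G1): it has marker V.
By R10 (it has marker V): it is classified as B.
By R12 (it is tagged X, it is warm-blooded, it satisfies condition Y): it has feathers.
By R1 (it is classified as B): it is venomous.
By R28 (it is venomous): it is a reptile.
By R3 (it is a reptile, it is migratory): it has attribute J1.
By R6 (it has attribute J1, it has feathers): it has a backbone.
By R14 (it has a backbone): it is a predator.

Yes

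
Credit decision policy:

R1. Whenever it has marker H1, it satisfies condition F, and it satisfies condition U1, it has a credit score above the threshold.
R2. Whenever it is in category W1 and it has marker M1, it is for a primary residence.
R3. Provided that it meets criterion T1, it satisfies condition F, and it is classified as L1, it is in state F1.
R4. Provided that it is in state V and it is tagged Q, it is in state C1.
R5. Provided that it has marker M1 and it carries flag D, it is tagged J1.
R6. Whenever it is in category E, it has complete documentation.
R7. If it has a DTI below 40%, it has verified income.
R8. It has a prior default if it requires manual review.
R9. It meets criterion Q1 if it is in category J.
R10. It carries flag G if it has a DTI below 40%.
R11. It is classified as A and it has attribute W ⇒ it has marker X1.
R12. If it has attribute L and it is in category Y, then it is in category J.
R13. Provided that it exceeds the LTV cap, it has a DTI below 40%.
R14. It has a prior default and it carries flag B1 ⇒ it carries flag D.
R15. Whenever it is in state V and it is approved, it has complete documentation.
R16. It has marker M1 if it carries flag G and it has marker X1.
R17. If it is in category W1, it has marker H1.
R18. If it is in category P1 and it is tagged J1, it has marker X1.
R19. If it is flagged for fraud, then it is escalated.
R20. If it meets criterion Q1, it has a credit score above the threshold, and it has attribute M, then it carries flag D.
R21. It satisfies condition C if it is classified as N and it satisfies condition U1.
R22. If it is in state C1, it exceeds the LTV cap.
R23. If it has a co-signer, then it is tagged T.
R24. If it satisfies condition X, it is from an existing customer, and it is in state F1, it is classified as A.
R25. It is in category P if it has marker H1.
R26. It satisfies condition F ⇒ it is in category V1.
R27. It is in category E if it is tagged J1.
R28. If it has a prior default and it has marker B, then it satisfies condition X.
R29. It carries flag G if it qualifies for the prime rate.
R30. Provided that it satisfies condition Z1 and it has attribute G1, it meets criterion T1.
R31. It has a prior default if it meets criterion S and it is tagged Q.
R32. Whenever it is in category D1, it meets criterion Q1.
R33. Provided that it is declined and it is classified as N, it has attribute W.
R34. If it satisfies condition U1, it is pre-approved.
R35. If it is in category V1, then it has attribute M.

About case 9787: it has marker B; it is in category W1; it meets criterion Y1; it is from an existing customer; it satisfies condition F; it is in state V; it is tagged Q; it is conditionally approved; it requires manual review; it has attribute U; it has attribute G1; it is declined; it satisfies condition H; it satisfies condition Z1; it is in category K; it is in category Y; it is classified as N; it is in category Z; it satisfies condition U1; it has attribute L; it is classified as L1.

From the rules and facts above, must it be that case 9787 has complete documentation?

By R4 (it is in state V, it is tagged Q): it is in state C1.
By R8 (it requires manual review): it has a prior default.
By R12 (it has attribute L, it is in category Y): it is in category J.
By R17 (it is in category W1): it has marker H1.
By R22 (it is in state C1): it exceeds the LTV cap.
By R26 (it satisfies condition F): it is in category V1.
By R28 (it has a prior default, it has marker B): it satisfies condition X.
By R30 (it satisfies condition Z1, it has attribute G1): it meets criterion T1.
By R33 (it is declined, it is classified as N): it has attribute W.
By R35 (it is in category V1): it has attribute M.
By R1 (it has marker H1, it satisfies condition F, it satisfies condition U1): it has a credit score above the threshold.
By R3 (it meets criterion T1, it satisfies condition F, it is classified as L1): it is in state F1.
By R9 (it is in category J): it meets criterion Q1.
By R13 (it exceeds the LTV cap): it has a DTI below 40%.
By R20 (it meets criterion Q1, it has a credit score above the threshold, it has attribute M): it carries flag D.
By R24 (it satisfies condition X, it is from an existing customer, it is in state F1): it is classified as A.
By R10 (it has a DTI below 40%): it carries flag G.
By R11 (it is classified as A, it has attribute W): it has marker X1.
By R16 (it carries flag G, it has marker X1): it has marker M1.
By R5 (it has marker M1, it carries flag D): it is tagged J1.
By R27 (it is tagged J1): it is in category E.
By R6 (it is in category E): it has complete documentation.

Yes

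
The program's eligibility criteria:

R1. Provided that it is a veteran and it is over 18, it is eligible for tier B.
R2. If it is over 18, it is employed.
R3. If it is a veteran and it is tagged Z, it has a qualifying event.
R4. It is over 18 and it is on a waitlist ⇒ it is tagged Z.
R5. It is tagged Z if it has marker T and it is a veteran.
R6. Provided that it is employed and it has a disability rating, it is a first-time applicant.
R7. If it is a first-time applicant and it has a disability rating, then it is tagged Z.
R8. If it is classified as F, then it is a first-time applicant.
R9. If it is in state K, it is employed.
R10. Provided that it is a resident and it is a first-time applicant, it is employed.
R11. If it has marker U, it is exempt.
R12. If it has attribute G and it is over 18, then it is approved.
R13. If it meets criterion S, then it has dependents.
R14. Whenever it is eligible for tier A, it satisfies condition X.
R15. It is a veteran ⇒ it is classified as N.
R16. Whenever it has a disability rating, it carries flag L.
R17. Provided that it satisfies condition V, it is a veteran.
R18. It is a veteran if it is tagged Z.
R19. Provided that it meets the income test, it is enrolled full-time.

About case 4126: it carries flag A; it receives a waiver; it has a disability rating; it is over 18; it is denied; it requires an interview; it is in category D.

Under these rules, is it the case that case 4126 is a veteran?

By R2 (it is over 18): it is employed.
By R6 (it is employed, it has a disability rating): it is a first-time applicant.
By R7 (it is a first-time applicant, it has a disability rating): it is tagged Z.
By R18 (it is tagged Z): it is a veteran.

Yes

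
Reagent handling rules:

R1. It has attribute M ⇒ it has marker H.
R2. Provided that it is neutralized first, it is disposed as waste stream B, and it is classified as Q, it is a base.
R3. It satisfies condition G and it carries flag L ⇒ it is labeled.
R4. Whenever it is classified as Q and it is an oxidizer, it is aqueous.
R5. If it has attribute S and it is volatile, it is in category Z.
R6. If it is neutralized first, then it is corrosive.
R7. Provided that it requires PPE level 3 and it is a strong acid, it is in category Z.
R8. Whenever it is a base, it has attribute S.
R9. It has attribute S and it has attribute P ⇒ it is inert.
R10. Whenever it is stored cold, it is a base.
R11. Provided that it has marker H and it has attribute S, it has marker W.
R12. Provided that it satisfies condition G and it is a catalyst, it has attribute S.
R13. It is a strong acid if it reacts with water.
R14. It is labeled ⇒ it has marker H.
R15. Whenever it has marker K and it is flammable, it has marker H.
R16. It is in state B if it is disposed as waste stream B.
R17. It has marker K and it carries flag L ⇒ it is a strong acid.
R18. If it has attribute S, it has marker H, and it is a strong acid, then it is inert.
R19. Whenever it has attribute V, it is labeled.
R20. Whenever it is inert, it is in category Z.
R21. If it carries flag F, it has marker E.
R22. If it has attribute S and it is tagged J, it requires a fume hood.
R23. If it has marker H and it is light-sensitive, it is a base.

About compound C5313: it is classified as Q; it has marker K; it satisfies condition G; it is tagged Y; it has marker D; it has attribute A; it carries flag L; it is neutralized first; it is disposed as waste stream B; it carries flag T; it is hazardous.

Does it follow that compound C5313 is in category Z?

By R2 (it is neutralized first, it is disposed as waste stream B, it is classified as Q): it is a base.
By R3 (it satisfies condition G, it carries flag L): it is labeled.
By R8 (it is a base): it has attribute S.
By R14 (it is labeled): it has marker H.
By R17 (it has marker K, it carries flag L): it is a strong acid.
By R18 (it has attribute S, it has marker H, it is a strong acid): it is inert.
By R20 (it is inert): it is in category Z.

Yes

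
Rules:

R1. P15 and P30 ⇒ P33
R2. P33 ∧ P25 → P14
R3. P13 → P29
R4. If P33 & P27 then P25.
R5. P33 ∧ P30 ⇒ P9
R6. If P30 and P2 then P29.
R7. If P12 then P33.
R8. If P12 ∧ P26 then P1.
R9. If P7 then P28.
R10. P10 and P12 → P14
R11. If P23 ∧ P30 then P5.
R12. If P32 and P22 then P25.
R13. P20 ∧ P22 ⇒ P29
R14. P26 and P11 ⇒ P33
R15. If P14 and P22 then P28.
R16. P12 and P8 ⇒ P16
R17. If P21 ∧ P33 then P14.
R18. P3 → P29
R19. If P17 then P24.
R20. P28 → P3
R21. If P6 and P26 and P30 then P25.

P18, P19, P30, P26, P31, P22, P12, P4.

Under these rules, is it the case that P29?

Forward chaining from the given facts derives: P33, P1, P9.
Rules concluding P29: R3 needs P13; R6 needs P2; R13 needs P20; R18 needs P3 — none of these are established.

No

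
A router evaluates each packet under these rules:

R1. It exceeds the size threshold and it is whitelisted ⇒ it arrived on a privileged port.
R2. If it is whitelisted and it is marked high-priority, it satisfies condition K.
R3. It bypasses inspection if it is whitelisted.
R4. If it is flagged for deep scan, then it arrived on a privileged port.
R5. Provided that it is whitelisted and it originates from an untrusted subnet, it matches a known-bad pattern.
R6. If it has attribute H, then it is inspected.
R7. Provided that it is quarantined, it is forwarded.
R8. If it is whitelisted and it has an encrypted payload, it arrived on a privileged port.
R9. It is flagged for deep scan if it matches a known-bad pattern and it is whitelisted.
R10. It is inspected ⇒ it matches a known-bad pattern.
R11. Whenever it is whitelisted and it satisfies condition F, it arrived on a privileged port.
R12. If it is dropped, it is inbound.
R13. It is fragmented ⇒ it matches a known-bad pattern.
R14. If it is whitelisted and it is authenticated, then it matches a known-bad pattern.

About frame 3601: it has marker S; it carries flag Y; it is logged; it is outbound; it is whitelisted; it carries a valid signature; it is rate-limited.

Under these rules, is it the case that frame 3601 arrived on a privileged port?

No

Forward chaining from the given facts derives: bypasses inspection.
Rules concluding "it arrived on a privileged port": R1 needs "it exceeds the size threshold"; R4 needs "it is flagged for deep scan"; R8 needs "it has an encrypted payload"; R11 needs "it satisfies condition F" — none of these are established.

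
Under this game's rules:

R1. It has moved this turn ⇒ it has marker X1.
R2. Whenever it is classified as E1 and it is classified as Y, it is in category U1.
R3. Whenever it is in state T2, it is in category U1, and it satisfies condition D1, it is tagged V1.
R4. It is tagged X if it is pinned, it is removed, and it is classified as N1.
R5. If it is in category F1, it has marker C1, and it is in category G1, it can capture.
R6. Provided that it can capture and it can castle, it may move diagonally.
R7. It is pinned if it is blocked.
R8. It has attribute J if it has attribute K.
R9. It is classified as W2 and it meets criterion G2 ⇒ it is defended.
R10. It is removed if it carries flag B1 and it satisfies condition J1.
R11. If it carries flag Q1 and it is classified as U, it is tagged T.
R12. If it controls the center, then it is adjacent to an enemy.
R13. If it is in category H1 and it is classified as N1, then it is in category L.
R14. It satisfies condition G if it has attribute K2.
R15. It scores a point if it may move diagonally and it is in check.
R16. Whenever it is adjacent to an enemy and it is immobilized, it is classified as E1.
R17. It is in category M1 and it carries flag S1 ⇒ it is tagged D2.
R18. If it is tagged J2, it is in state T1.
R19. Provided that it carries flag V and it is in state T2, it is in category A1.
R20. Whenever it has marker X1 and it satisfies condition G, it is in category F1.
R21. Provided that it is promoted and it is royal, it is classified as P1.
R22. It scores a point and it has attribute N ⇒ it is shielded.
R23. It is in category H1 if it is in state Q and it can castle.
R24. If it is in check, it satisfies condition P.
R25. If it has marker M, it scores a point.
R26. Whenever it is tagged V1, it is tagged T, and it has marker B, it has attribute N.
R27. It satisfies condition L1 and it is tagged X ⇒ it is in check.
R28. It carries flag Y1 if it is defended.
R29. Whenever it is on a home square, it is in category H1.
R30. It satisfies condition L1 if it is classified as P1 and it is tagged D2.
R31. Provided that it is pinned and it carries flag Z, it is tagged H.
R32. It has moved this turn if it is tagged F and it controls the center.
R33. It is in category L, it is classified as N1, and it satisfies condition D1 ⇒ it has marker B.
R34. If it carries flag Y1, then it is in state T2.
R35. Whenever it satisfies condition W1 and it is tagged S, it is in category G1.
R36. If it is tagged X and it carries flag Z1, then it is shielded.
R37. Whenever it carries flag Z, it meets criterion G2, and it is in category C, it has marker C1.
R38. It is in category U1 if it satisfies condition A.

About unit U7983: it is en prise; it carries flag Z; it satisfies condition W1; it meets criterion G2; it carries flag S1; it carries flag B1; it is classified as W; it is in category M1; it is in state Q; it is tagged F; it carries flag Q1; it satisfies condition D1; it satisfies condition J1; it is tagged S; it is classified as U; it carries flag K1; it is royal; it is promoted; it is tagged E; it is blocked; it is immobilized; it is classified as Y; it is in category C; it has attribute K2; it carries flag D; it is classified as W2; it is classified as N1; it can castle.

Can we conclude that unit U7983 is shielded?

Forward chaining from the given facts derives: is pinned, is defended, is removed, is tagged T, satisfies condition G, is tagged D2, is classified as P1, is in category H1, carries flag Y1, satisfies condition L1, is tagged H, is in state T2, is in category G1, has marker C1, is tagged X, is in category L, is in check, has marker B, satisfies condition P.
Rules concluding "it is shielded": R22 needs "it scores a point"; R36 needs "it carries flag Z1" — none of these are established.

No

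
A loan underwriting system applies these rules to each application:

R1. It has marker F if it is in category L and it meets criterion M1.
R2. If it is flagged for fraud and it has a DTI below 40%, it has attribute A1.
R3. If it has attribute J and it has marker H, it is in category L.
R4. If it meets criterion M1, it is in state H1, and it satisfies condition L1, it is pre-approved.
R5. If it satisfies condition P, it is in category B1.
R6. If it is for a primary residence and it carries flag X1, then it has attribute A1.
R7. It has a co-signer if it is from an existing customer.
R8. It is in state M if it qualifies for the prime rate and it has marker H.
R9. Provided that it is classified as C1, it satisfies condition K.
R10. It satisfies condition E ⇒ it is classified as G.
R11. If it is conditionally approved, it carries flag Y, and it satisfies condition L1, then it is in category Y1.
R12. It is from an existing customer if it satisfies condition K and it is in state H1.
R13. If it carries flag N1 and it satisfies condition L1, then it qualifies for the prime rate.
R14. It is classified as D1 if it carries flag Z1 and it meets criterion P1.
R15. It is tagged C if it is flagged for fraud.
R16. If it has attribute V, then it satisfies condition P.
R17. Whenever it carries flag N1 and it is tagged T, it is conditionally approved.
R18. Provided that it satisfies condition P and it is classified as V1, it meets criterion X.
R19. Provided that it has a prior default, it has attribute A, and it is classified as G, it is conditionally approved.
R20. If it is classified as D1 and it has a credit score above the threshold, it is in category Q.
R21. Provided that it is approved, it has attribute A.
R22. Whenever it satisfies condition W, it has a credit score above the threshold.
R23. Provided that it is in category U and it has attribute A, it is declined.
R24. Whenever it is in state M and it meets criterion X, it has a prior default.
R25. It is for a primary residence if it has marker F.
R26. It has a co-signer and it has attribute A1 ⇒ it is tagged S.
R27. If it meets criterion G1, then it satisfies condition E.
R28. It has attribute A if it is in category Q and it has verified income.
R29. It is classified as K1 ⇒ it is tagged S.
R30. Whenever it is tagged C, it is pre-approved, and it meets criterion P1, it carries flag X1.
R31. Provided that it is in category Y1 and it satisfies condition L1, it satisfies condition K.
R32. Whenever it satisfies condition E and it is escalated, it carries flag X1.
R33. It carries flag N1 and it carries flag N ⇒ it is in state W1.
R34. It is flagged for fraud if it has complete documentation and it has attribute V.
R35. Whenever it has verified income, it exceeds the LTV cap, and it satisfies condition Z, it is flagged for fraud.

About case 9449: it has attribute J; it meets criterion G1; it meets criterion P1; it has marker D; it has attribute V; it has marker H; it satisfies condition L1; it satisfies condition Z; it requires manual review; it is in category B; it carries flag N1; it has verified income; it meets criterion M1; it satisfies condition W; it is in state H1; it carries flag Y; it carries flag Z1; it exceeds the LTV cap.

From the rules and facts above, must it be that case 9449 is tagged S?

No

Forward chaining from the given facts derives: is in category L, is pre-approved, qualifies for the prime rate, is classified as D1, satisfies condition P, has a credit score above the threshold, satisfies condition E, is flagged for fraud, has marker F, is in category B1, is in state M, is classified as G, is tagged C, is in category Q, is for a primary residence, has attribute A, carries flag X1, has attribute A1.
Rules concluding "it is tagged S": R26 needs "it has a co-signer"; R29 needs "it is classified as K1" — none of these are established.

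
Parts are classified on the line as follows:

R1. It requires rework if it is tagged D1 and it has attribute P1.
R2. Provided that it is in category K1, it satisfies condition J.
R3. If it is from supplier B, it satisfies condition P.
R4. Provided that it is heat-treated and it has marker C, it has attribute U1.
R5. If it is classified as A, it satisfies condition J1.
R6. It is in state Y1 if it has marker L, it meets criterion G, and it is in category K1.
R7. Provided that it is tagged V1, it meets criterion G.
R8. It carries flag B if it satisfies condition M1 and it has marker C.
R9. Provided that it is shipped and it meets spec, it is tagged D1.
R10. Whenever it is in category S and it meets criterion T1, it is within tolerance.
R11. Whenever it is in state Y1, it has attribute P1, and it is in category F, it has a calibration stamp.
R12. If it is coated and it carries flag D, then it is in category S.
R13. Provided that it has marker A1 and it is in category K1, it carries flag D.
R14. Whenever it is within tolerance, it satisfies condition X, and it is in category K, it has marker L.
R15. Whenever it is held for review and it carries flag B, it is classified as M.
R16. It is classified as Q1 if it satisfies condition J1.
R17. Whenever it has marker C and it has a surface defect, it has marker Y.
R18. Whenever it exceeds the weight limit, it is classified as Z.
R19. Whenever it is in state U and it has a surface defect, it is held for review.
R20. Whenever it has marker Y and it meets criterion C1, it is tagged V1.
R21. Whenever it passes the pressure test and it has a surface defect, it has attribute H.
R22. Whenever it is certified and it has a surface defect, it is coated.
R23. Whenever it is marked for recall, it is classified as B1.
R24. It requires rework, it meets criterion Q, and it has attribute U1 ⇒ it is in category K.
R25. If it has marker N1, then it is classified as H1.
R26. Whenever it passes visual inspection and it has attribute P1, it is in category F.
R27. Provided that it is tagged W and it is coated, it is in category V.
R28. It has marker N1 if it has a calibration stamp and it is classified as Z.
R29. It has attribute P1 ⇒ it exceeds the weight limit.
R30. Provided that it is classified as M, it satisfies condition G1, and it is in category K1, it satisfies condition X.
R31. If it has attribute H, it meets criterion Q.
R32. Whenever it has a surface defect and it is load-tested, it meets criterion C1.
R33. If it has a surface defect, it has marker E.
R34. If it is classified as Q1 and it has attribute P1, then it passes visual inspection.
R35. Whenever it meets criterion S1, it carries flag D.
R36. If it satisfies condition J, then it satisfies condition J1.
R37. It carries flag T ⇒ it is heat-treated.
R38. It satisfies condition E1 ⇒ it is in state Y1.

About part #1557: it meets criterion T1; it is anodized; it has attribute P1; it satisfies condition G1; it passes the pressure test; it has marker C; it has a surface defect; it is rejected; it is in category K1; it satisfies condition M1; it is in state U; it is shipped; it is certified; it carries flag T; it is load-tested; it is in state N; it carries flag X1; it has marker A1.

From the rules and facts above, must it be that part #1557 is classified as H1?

No

Forward chaining from the given facts derives: satisfies condition J, carries flag B, carries flag D, has marker Y, is held for review, has attribute H, is coated, exceeds the weight limit, meets criterion Q, meets criterion C1, has marker E, satisfies condition J1, is heat-treated, has attribute U1, is in category S, is classified as M, is classified as Q1, is classified as Z, is tagged V1, satisfies condition X, passes visual inspection, meets criterion G, is within tolerance, is in category F.
The only rule concluding "it is classified as H1" is R25, which needs "it has marker N1"; that is never established.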